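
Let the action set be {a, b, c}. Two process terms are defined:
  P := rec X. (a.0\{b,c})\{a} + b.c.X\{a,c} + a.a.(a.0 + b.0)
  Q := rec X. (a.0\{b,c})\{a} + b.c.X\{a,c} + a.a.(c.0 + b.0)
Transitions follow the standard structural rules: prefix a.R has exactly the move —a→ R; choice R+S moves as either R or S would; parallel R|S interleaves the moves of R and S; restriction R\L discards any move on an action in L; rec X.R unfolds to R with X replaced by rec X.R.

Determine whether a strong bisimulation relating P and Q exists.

Reachable graph of P (7 states):
  u0 = rec X. (a.0\{b,c})\{a} + b.c.X\{a,c} + a.a.(a.0 + b.0) | =a=> u1, =b=> u2
  u1 = a.(a.0 + b.0) | =a=> u3
  u2 = c.(rec X. (a.0\{b,c})\{a} + b.c.X\{a,c} + a.a.(a.0 + b.0))\{a,c} | =c=> u4
  u3 = a.0 + b.0 | =a=> u5, =b=> u5
  u4 = (rec X. (a.0\{b,c})\{a} + b.c.X\{a,c} + a.a.(a.0 + b.0))\{a,c} | =b=> u6
  u5 = 0 | ∅
  u6 = (c.(rec X. (a.0\{b,c})\{a} + b.c.X\{a,c} + a.a.(a.0 + b.0))\{a,c})\{a,c} | ∅
Reachable graph of Q (7 states):
  v0 = rec X. (a.0\{b,c})\{a} + b.c.X\{a,c} + a.a.(c.0 + b.0) | =a=> v1, =b=> v2
  v1 = a.(c.0 + b.0) | =a=> v3
  v2 = c.(rec X. (a.0\{b,c})\{a} + b.c.X\{a,c} + a.a.(c.0 + b.0))\{a,c} | =c=> v4
  v3 = c.0 + b.0 | =b=> v5, =c=> v5
  v4 = (rec X. (a.0\{b,c})\{a} + b.c.X\{a,c} + a.a.(c.0 + b.0))\{a,c} | =b=> v6
  v5 = 0 | ∅
  v6 = (c.(rec X. (a.0\{b,c})\{a} + b.c.X\{a,c} + a.a.(c.0 + b.0))\{a,c})\{a,c} | ∅
Bisimilarity quotient blocks:
  B0 = {u0}
  B1 = {u2, v2}
  B2 = {u4, v4}
  B3 = {u5, u6, v5, v6}
  B4 = {u1}
  B5 = {u3}
  B6 = {v0}
  B7 = {v1}
  B8 = {v3}
u0 ∈ B0, v0 ∈ B6 → different blocks

NO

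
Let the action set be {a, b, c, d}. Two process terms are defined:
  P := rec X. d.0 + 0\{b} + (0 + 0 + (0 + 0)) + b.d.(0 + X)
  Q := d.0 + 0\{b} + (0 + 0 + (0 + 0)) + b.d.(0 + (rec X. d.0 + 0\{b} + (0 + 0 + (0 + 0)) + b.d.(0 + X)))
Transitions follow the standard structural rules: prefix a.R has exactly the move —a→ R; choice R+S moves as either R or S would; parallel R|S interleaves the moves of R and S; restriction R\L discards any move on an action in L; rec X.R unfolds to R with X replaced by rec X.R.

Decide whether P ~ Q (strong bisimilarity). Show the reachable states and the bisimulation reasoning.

YES

LTS(P): 4 reachable states
  s0 = rec X. d.0 + 0\{b} + (0 + 0 + (0 + 0)) + b.d.(0 + X) :: -b-> s1, -d-> s2
  s1 = d.(0 + (rec X. d.0 + 0\{b} + (0 + 0 + (0 + 0)) + b.d.(0 + X))) :: -d-> s3
  s2 = 0 :: ·
  s3 = 0 + (rec X. d.0 + 0\{b} + (0 + 0 + (0 + 0)) + b.d.(0 + X)) :: -b-> s1, -d-> s2
LTS(Q): 4 reachable states
  t0 = d.0 + 0\{b} + (0 + 0 + (0 + 0)) + b.d.(0 + (rec X. d.0 + 0\{b} + (0 + 0 + (0 + 0)) + b.d.(0 + X))) :: -b-> t1, -d-> t2
  t1 = d.(0 + (rec X. d.0 + 0\{b} + (0 + 0 + (0 + 0)) + b.d.(0 + X))) :: -d-> t3
  t2 = 0 :: ·
  t3 = 0 + (rec X. d.0 + 0\{b} + (0 + 0 + (0 + 0)) + b.d.(0 + X)) :: -b-> t1, -d-> t2
Bisimilarity quotient blocks:
  B0 = {s0, s3, t0, t3}
  B1 = {s1, t1}
  B2 = {s2, t2}
s0 ∈ B0, t0 ∈ B0 → same block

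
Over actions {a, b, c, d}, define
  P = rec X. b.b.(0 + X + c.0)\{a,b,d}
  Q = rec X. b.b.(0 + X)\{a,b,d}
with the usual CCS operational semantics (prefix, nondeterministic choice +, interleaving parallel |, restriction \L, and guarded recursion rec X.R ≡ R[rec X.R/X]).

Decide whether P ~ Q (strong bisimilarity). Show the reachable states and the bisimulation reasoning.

Reachable graph of P (4 states):
  p0 = rec X. b.b.(0 + X + c.0)\{a,b,d} | ··b··> p1
  p1 = b.(0 + (rec X. b.b.(0 + X + c.0)\{a,b,d}) + c.0)\{a,b,d} | ··b··> p2
  p2 = (0 + (rec X. b.b.(0 + X + c.0)\{a,b,d}) + c.0)\{a,b,d} | ··c··> p3
  p3 = 0\{a,b,d} | (no moves)
Reachable graph of Q (3 states):
  q0 = rec X. b.b.(0 + X)\{a,b,d} | ··b··> q1
  q1 = b.(0 + (rec X. b.b.(0 + X)\{a,b,d}))\{a,b,d} | ··b··> q2
  q2 = (0 + (rec X. b.b.(0 + X)\{a,b,d}))\{a,b,d} | (no moves)
Coarsest stable partition (strong bisimilarity classes):
  B0 = {p0}
  B1 = {p1}
  B2 = {p2}
  B3 = {p3, q2}
  B4 = {q0}
  B5 = {q1}
p0 ∈ B0, q0 ∈ B4 → different blocks

not bisimilar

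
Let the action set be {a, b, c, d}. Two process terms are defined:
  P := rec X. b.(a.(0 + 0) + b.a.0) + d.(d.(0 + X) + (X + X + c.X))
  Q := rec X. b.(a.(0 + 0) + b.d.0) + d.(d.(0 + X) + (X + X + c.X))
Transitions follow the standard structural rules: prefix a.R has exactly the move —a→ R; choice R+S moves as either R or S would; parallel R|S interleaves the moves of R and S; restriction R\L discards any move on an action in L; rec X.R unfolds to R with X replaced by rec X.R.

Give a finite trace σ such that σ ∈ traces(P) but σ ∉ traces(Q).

bba

P's transition system — 7 states:
  u0 = rec X. b.(a.(0 + 0) + b.a.0) + d.(d.(0 + X) + (X + X + c.X)) :: -b-> u1, -d-> u2
  u1 = a.(0 + 0) + b.a.0 :: -a-> u3, -b-> u4
  u2 = d.(0 + (rec X. b.(a.(0 + 0) + b.a.0) + d.(d.(0 + X) + (X + X + c.X)))) + ((rec X. b.(a.(0 + 0) + b.a.0) + d.(d.(0 + X) + (X + X + c.X))) + (rec X. b.(a.(0 + 0) + b.a.0) + d.(d.(0 + X) + (X + X + c.X))) + c.(rec X. b.(a.(0 + 0) + b.a.0) + d.(d.(0 + X) + (X + X + c.X)))) :: -b-> u1, -c-> u0, -d-> u2, -d-> u5
  u3 = 0 + 0 :: ·
  u4 = a.0 :: -a-> u6
  u5 = 0 + (rec X. b.(a.(0 + 0) + b.a.0) + d.(d.(0 + X) + (X + X + c.X))) :: -b-> u1, -d-> u2
  u6 = 0 :: ·
Q's transition system — 7 states:
  v0 = rec X. b.(a.(0 + 0) + b.d.0) + d.(d.(0 + X) + (X + X + c.X)) :: -b-> v1, -d-> v2
  v1 = a.(0 + 0) + b.d.0 :: -a-> v3, -b-> v4
  v2 = d.(0 + (rec X. b.(a.(0 + 0) + b.d.0) + d.(d.(0 + X) + (X + X + c.X)))) + ((rec X. b.(a.(0 + 0) + b.d.0) + d.(d.(0 + X) + (X + X + c.X))) + (rec X. b.(a.(0 + 0) + b.d.0) + d.(d.(0 + X) + (X + X + c.X))) + c.(rec X. b.(a.(0 + 0) + b.d.0) + d.(d.(0 + X) + (X + X + c.X)))) :: -b-> v1, -c-> v0, -d-> v2, -d-> v5
  v3 = 0 + 0 :: ·
  v4 = d.0 :: -d-> v6
  v5 = 0 + (rec X. b.(a.(0 + 0) + b.d.0) + d.(d.(0 + X) + (X + X + c.X))) :: -b-> v1, -d-> v2
  v6 = 0 :: ·
Trace ⟨bba⟩ through P, begin at {u0}:
  after b @ step 1: {u1}
  after b @ step 2: {u4}
  after a @ step 3: {u6}
  P completes σ.
Trace ⟨bba⟩ through Q, begin at {v0}:
  after b @ step 1: {v1}
  after b @ step 2: {v4}
  after a @ step 3: ∅  — Q cannot continue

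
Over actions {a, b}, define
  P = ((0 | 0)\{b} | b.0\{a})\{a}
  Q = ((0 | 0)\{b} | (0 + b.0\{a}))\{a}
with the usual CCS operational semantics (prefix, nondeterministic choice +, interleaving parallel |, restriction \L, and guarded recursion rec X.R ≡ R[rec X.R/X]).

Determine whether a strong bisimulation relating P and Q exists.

Reachable graph of P (2 states):
  p0 = ((0 | 0)\{b} | b.0\{a})\{a} | ··b··> p1
  p1 = ((0 | 0)\{b} | 0\{a})\{a} | deadlocked
Reachable graph of Q (2 states):
  q0 = ((0 | 0)\{b} | (0 + b.0\{a}))\{a} | ··b··> q1
  q1 = ((0 | 0)\{b} | 0\{a})\{a} | deadlocked
Coarsest stable partition (strong bisimilarity classes):
  B0 = {p0, q0}
  B1 = {p1, q1}
p0 ∈ B0, q0 ∈ B0 → same block

bisimilar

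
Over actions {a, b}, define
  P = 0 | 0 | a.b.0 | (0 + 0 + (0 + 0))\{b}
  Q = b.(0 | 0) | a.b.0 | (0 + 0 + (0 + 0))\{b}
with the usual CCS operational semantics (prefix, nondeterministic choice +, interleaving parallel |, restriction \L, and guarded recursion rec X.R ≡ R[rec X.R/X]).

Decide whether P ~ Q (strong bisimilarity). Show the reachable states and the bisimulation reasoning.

NO

LTS(P): 3 reachable states
  p0 = 0 | 0 | a.b.0 | (0 + 0 + (0 + 0))\{b} ⊢ -a-> p1
  p1 = 0 | 0 | b.0 | (0 + 0 + (0 + 0))\{b} ⊢ -b-> p2
  p2 = 0 | 0 | 0 | (0 + 0 + (0 + 0))\{b} ⊢ deadlocked
LTS(Q): 6 reachable states
  q0 = b.(0 | 0) | a.b.0 | (0 + 0 + (0 + 0))\{b} ⊢ -a-> q1, -b-> q2
  q1 = b.(0 | 0) | b.0 | (0 + 0 + (0 + 0))\{b} ⊢ -b-> q3, -b-> q4
  q2 = 0 | 0 | a.b.0 | (0 + 0 + (0 + 0))\{b} ⊢ -a-> q3
  q3 = 0 | 0 | b.0 | (0 + 0 + (0 + 0))\{b} ⊢ -b-> q5
  q4 = b.(0 | 0) | 0 | (0 + 0 + (0 + 0))\{b} ⊢ -b-> q5
  q5 = 0 | 0 | 0 | (0 + 0 + (0 + 0))\{b} ⊢ deadlocked
Bisimilarity quotient blocks:
  B0 = {p0, q2}
  B1 = {p1, q3, q4}
  B2 = {p2, q5}
  B3 = {q0}
  B4 = {q1}
p0 ∈ B0, q0 ∈ B3 → different blocks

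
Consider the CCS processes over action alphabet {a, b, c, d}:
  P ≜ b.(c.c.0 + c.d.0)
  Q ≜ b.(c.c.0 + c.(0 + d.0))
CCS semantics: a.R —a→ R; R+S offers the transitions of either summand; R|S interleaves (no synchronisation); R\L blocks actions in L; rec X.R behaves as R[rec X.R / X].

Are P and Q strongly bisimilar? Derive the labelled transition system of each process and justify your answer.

LTS(P): 5 reachable states
  m0 = b.(c.c.0 + c.d.0) has moves —b→ m1
  m1 = c.c.0 + c.d.0 has moves —c→ m2, —c→ m3
  m2 = c.0 has moves —c→ m4
  m3 = d.0 has moves —d→ m4
  m4 = 0 has moves ·
LTS(Q): 5 reachable states
  n0 = b.(c.c.0 + c.(0 + d.0)) has moves —b→ n1
  n1 = c.c.0 + c.(0 + d.0) has moves —c→ n2, —c→ n3
  n2 = 0 + d.0 has moves —d→ n4
  n3 = c.0 has moves —c→ n4
  n4 = 0 has moves ·
Partition-refinement fixed point:
  B0 = {m0, n0}
  B1 = {m1, n1}
  B2 = {m2, n3}
  B3 = {m4, n4}
  B4 = {m3, n2}
m0 ∈ B0, n0 ∈ B0 → same block

P ~ Q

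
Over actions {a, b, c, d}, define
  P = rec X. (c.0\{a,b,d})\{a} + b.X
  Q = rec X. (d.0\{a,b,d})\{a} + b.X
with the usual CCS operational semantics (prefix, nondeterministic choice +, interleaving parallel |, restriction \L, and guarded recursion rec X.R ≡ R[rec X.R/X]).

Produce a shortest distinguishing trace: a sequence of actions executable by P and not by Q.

c

P's transition system — 2 states:
  s0 = rec X. (c.0\{a,b,d})\{a} + b.X ⊢ =b=> s0, =c=> s1
  s1 = 0\{a,b,d}\{a} ⊢ deadlocked
Q's transition system — 2 states:
  t0 = rec X. (d.0\{a,b,d})\{a} + b.X ⊢ =b=> t0, =d=> t1
  t1 = 0\{a,b,d}\{a} ⊢ deadlocked
Run σ = ⟨c⟩ on P: start {s0}
  after c @ step 1: {s1}
  P completes σ.
Run σ = ⟨c⟩ on Q: start {t0}
  after c @ step 1: no successor for Q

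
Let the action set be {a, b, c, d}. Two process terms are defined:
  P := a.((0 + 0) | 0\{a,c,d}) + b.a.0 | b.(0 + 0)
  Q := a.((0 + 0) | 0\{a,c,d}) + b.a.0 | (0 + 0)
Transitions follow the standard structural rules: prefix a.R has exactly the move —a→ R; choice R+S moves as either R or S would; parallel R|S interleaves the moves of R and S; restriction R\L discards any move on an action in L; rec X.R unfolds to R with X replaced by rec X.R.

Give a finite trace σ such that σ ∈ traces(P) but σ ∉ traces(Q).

P's transition system — 7 states:
  m0 = a.((0 + 0) | 0\{a,c,d}) + b.a.0 | b.(0 + 0) ⊢ ··a··> m1, ··b··> m2, ··b··> m3
  m1 = (0 + 0) | 0\{a,c,d} ⊢ stopped
  m2 = a.0 | b.(0 + 0) ⊢ ··a··> m4, ··b··> m5
  m3 = b.a.0 | (0 + 0) ⊢ ··b··> m5
  m4 = 0 | b.(0 + 0) ⊢ ··b··> m6
  m5 = a.0 | (0 + 0) ⊢ ··a··> m6
  m6 = 0 | (0 + 0) ⊢ stopped
Q's transition system — 4 states:
  n0 = a.((0 + 0) | 0\{a,c,d}) + b.a.0 | (0 + 0) ⊢ ··a··> n1, ··b··> n2
  n1 = (0 + 0) | 0\{a,c,d} ⊢ stopped
  n2 = a.0 | (0 + 0) ⊢ ··a··> n3
  n3 = 0 | (0 + 0) ⊢ stopped
Executing bb from P (initial set {m0}):
  after b @ step 1: {m2, m3}
  after b @ step 2: {m5}
  — P admits the full trace.
Executing bb from Q (initial set {n0}):
  after b @ step 1: {n2}
  after b @ step 2: no successor for Q

bb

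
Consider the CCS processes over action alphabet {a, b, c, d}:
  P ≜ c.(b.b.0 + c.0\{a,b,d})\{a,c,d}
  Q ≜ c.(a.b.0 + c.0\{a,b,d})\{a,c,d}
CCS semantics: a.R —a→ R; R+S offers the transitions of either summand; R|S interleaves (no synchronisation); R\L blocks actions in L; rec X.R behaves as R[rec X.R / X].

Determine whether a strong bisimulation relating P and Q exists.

Reachable graph of P (4 states):
  p0 = c.(b.b.0 + c.0\{a,b,d})\{a,c,d} → —c→ p1
  p1 = (b.b.0 + c.0\{a,b,d})\{a,c,d} → —b→ p2
  p2 = (b.0)\{a,c,d} → —b→ p3
  p3 = 0\{a,c,d} → ∅
Reachable graph of Q (2 states):
  q0 = c.(a.b.0 + c.0\{a,b,d})\{a,c,d} → —c→ q1
  q1 = (a.b.0 + c.0\{a,b,d})\{a,c,d} → ∅
Partition-refinement fixed point:
  B0 = {p0}
  B1 = {p1}
  B2 = {p2}
  B3 = {p3, q1}
  B4 = {q0}
p0 ∈ B0, q0 ∈ B4 → different blocks

NO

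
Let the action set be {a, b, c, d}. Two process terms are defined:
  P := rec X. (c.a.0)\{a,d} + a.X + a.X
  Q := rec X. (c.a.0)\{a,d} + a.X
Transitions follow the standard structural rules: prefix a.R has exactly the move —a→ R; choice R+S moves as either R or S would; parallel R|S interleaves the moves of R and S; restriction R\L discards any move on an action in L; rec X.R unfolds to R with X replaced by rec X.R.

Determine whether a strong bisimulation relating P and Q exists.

Reachable graph of P (2 states):
  p0 = rec X. (c.a.0)\{a,d} + a.X + a.X :: -a-> p0, -c-> p1
  p1 = (a.0)\{a,d} :: ∅
Reachable graph of Q (2 states):
  q0 = rec X. (c.a.0)\{a,d} + a.X :: -a-> q0, -c-> q1
  q1 = (a.0)\{a,d} :: ∅
Bisimilarity quotient blocks:
  B0 = {p0, q0}
  B1 = {p1, q1}
p0 ∈ B0, q0 ∈ B0 → same block

YES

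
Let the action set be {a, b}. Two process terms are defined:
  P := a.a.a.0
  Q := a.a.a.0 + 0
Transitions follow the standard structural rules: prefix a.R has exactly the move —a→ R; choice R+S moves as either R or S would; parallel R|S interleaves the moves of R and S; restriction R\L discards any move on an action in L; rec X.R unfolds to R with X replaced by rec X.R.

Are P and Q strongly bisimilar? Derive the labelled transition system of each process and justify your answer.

P's transition system — 4 states:
  s0 = a.a.a.0 → -a-> s1
  s1 = a.a.0 → -a-> s2
  s2 = a.0 → -a-> s3
  s3 = 0 → (no moves)
Q's transition system — 4 states:
  t0 = a.a.a.0 + 0 → -a-> t1
  t1 = a.a.0 → -a-> t2
  t2 = a.0 → -a-> t3
  t3 = 0 → (no moves)
Coarsest stable partition (strong bisimilarity classes):
  B0 = {s0, t0}
  B1 = {s1, t1}
  B2 = {s2, t2}
  B3 = {s3, t3}
s0 ∈ B0, t0 ∈ B0 → same block

P ~ Q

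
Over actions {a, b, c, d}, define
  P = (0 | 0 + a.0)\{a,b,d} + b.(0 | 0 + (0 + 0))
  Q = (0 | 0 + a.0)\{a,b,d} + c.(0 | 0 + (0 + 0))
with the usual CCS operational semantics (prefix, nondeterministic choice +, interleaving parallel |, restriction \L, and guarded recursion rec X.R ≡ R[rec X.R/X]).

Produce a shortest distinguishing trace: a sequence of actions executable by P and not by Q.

Reachable graph of P (2 states):
  s0 = (0 | 0 + a.0)\{a,b,d} + b.(0 | 0 + (0 + 0)) :: ··b··> s1
  s1 = 0 | 0 + (0 + 0) :: ∅
Reachable graph of Q (2 states):
  t0 = (0 | 0 + a.0)\{a,b,d} + c.(0 | 0 + (0 + 0)) :: ··c··> t1
  t1 = 0 | 0 + (0 + 0) :: ∅
Trace ⟨b⟩ through P, begin at {s0}:
  after b @ step 1: {s1}
  ✓ P
Trace ⟨b⟩ through Q, begin at {t0}:
  after b @ step 1: ∅  — Q cannot continue

b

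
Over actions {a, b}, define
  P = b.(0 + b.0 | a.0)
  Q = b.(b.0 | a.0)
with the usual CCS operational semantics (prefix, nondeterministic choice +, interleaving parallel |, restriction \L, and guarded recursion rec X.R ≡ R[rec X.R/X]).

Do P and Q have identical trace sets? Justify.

trace-equivalent

Reachable graph of P (5 states):
  p0 = b.(0 + b.0 | a.0) → =b=> p1
  p1 = 0 + b.0 | a.0 → =a=> p2, =b=> p3
  p2 = b.0 | 0 → =b=> p4
  p3 = 0 | a.0 → =a=> p4
  p4 = 0 | 0 → deadlocked
Reachable graph of Q (5 states):
  q0 = b.(b.0 | a.0) → =b=> q1
  q1 = b.0 | a.0 → =a=> q2, =b=> q3
  q2 = b.0 | 0 → =b=> q4
  q3 = 0 | a.0 → =a=> q4
  q4 = 0 | 0 → deadlocked
Coarsest stable partition (strong bisimilarity classes):
  B0 = {p0, q0}
  B1 = {p1, q1}
  B2 = {p3, q3}
  B3 = {p4, q4}
  B4 = {p2, q2}
p0 ∈ B0, q0 ∈ B0 → same block
Bisimilar ⇒ trace-equivalent.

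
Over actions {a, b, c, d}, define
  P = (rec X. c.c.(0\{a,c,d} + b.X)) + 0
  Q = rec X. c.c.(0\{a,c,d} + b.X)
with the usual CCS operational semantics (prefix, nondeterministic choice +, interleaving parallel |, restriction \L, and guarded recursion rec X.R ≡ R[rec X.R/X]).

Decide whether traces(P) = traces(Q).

traces(P) = traces(Q)

Reachable graph of P (4 states):
  s0 = (rec X. c.c.(0\{a,c,d} + b.X)) + 0 → --c--▸ s1
  s1 = c.(0\{a,c,d} + b.(rec X. c.c.(0\{a,c,d} + b.X))) → --c--▸ s2
  s2 = 0\{a,c,d} + b.(rec X. c.c.(0\{a,c,d} + b.X)) → --b--▸ s3
  s3 = rec X. c.c.(0\{a,c,d} + b.X) → --c--▸ s1
Reachable graph of Q (3 states):
  t0 = rec X. c.c.(0\{a,c,d} + b.X) → --c--▸ t1
  t1 = c.(0\{a,c,d} + b.(rec X. c.c.(0\{a,c,d} + b.X))) → --c--▸ t2
  t2 = 0\{a,c,d} + b.(rec X. c.c.(0\{a,c,d} + b.X)) → --b--▸ t0
Coarsest stable partition (strong bisimilarity classes):
  B0 = {s0, s3, t0}
  B1 = {s1, t1}
  B2 = {s2, t2}
s0 ∈ B0, t0 ∈ B0 → same block
Bisimilar ⇒ trace-equivalent.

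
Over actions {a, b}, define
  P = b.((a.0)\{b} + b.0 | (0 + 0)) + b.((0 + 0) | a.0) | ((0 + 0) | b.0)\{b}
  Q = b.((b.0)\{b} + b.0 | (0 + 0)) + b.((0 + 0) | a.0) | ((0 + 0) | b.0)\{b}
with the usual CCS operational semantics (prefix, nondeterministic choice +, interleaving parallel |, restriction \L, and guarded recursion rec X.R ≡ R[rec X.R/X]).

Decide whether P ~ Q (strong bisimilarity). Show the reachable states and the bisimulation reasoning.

P's transition system — 6 states:
  p0 = b.((a.0)\{b} + b.0 | (0 + 0)) + b.((0 + 0) | a.0) | ((0 + 0) | b.0)\{b} → -b-> p1, -b-> p2
  p1 = (0 + 0) | a.0 | ((0 + 0) | b.0)\{b} → -a-> p3
  p2 = (a.0)\{b} + b.0 | (0 + 0) → -a-> p4, -b-> p5
  p3 = (0 + 0) | 0 | ((0 + 0) | b.0)\{b} → stopped
  p4 = 0\{b} → stopped
  p5 = 0 | (0 + 0) → stopped
Q's transition system — 5 states:
  q0 = b.((b.0)\{b} + b.0 | (0 + 0)) + b.((0 + 0) | a.0) | ((0 + 0) | b.0)\{b} → -b-> q1, -b-> q2
  q1 = (0 + 0) | a.0 | ((0 + 0) | b.0)\{b} → -a-> q3
  q2 = (b.0)\{b} + b.0 | (0 + 0) → -b-> q4
  q3 = (0 + 0) | 0 | ((0 + 0) | b.0)\{b} → stopped
  q4 = 0 | (0 + 0) → stopped
Bisimilarity quotient blocks:
  B0 = {p0}
  B1 = {p2}
  B2 = {p3, p4, p5, q3, q4}
  B3 = {p1, q1}
  B4 = {q0}
  B5 = {q2}
p0 ∈ B0, q0 ∈ B4 → different blocks

NO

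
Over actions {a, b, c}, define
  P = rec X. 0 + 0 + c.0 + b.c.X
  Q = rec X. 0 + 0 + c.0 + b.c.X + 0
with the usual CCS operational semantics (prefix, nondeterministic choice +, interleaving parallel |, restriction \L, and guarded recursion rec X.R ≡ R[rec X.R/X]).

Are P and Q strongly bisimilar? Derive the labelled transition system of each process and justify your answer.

YES

Reachable graph of P (3 states):
  m0 = rec X. 0 + 0 + c.0 + b.c.X has moves -b-> m1, -c-> m2
  m1 = c.(rec X. 0 + 0 + c.0 + b.c.X) has moves -c-> m0
  m2 = 0 has moves ·
Reachable graph of Q (3 states):
  n0 = rec X. 0 + 0 + c.0 + b.c.X + 0 has moves -b-> n1, -c-> n2
  n1 = c.(rec X. 0 + 0 + c.0 + b.c.X + 0) has moves -c-> n0
  n2 = 0 has moves ·
Partition-refinement fixed point:
  B0 = {m0, n0}
  B1 = {m1, n1}
  B2 = {m2, n2}
m0 ∈ B0, n0 ∈ B0 → same block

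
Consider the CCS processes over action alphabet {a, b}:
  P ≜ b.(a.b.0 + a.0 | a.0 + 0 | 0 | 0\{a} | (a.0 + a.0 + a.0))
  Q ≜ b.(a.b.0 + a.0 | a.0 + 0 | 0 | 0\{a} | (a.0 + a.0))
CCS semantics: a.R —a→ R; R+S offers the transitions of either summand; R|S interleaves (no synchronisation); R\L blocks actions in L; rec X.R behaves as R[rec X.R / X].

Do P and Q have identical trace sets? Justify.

LTS(P): 8 reachable states
  m0 = b.(a.b.0 + a.0 | a.0 + 0 | 0 | 0\{a} | (a.0 + a.0 + a.0)) → —b→ m1
  m1 = a.b.0 + a.0 | a.0 + 0 | 0 | 0\{a} | (a.0 + a.0 + a.0) → —a→ m2, —a→ m3, —a→ m4, —a→ m5
  m2 = 0 | 0 | 0\{a} | 0 → (no moves)
  m3 = 0 | a.0 → —a→ m6
  m4 = a.0 | 0 → —a→ m6
  m5 = b.0 → —b→ m7
  m6 = 0 | 0 → (no moves)
  m7 = 0 → (no moves)
LTS(Q): 8 reachable states
  n0 = b.(a.b.0 + a.0 | a.0 + 0 | 0 | 0\{a} | (a.0 + a.0)) → —b→ n1
  n1 = a.b.0 + a.0 | a.0 + 0 | 0 | 0\{a} | (a.0 + a.0) → —a→ n2, —a→ n3, —a→ n4, —a→ n5
  n2 = 0 | 0 | 0\{a} | 0 → (no moves)
  n3 = 0 | a.0 → —a→ n6
  n4 = a.0 | 0 → —a→ n6
  n5 = b.0 → —b→ n7
  n6 = 0 | 0 → (no moves)
  n7 = 0 → (no moves)
Partition-refinement fixed point:
  B0 = {m0, n0}
  B1 = {m1, n1}
  B2 = {m5, n5}
  B3 = {m2, m6, m7, n2, n6, n7}
  B4 = {m3, m4, n3, n4}
m0 ∈ B0, n0 ∈ B0 → same block
Bisimilar ⇒ trace-equivalent.

YES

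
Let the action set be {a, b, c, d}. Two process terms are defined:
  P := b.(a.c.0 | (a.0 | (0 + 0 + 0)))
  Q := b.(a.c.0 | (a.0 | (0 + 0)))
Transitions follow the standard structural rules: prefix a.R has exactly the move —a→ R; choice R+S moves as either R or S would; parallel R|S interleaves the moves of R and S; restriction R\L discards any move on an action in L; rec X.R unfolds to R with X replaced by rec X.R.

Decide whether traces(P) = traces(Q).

LTS(P): 7 reachable states
  u0 = b.(a.c.0 | (a.0 | (0 + 0 + 0))) has moves =b=> u1
  u1 = a.c.0 | (a.0 | (0 + 0 + 0)) has moves =a=> u2, =a=> u3
  u2 = a.c.0 | (0 | (0 + 0 + 0)) has moves =a=> u4
  u3 = c.0 | (a.0 | (0 + 0 + 0)) has moves =a=> u4, =c=> u5
  u4 = c.0 | (0 | (0 + 0 + 0)) has moves =c=> u6
  u5 = 0 | (a.0 | (0 + 0 + 0)) has moves =a=> u6
  u6 = 0 | (0 | (0 + 0 + 0)) has moves ·
LTS(Q): 7 reachable states
  v0 = b.(a.c.0 | (a.0 | (0 + 0))) has moves =b=> v1
  v1 = a.c.0 | (a.0 | (0 + 0)) has moves =a=> v2, =a=> v3
  v2 = a.c.0 | (0 | (0 + 0)) has moves =a=> v4
  v3 = c.0 | (a.0 | (0 + 0)) has moves =a=> v4, =c=> v5
  v4 = c.0 | (0 | (0 + 0)) has moves =c=> v6
  v5 = 0 | (a.0 | (0 + 0)) has moves =a=> v6
  v6 = 0 | (0 | (0 + 0)) has moves ·
Bisimilarity quotient blocks:
  B0 = {u0, v0}
  B1 = {u1, v1}
  B2 = {u2, v2}
  B3 = {u4, v4}
  B4 = {u6, v6}
  B5 = {u3, v3}
  B6 = {u5, v5}
u0 ∈ B0, v0 ∈ B0 → same block
Bisimilar ⇒ trace-equivalent.

trace-equivalent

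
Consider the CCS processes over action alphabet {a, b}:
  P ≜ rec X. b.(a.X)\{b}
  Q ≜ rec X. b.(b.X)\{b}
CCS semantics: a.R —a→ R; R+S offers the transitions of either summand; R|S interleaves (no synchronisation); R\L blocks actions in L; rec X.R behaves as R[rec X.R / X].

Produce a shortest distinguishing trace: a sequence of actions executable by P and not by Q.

Reachable graph of P (3 states):
  u0 = rec X. b.(a.X)\{b} has moves -b-> u1
  u1 = (a.(rec X. b.(a.X)\{b}))\{b} has moves -a-> u2
  u2 = (rec X. b.(a.X)\{b})\{b} has moves ·
Reachable graph of Q (2 states):
  v0 = rec X. b.(b.X)\{b} has moves -b-> v1
  v1 = (b.(rec X. b.(b.X)\{b}))\{b} has moves ·
Executing ba from P (initial set {u0}):
  [1] b ⇒ {u1}
  [2] a ⇒ {u2}
  ✓ P
Executing ba from Q (initial set {v0}):
  [1] b ⇒ {v1}
  [2] a ⇒ ∅ (Q stuck)

ba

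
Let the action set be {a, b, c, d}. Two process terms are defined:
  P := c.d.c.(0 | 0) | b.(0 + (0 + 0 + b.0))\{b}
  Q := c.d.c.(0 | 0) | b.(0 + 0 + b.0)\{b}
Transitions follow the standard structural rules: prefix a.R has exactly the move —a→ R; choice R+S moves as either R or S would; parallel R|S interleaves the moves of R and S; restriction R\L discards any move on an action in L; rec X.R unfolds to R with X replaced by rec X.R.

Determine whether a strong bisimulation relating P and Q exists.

LTS(P): 8 reachable states
  s0 = c.d.c.(0 | 0) | b.(0 + (0 + 0 + b.0))\{b} | --b--▸ s1, --c--▸ s2
  s1 = c.d.c.(0 | 0) | (0 + (0 + 0 + b.0))\{b} | --c--▸ s3
  s2 = d.c.(0 | 0) | b.(0 + (0 + 0 + b.0))\{b} | --b--▸ s3, --d--▸ s4
  s3 = d.c.(0 | 0) | (0 + (0 + 0 + b.0))\{b} | --d--▸ s5
  s4 = c.(0 | 0) | b.(0 + (0 + 0 + b.0))\{b} | --b--▸ s5, --c--▸ s6
  s5 = c.(0 | 0) | (0 + (0 + 0 + b.0))\{b} | --c--▸ s7
  s6 = 0 | 0 | b.(0 + (0 + 0 + b.0))\{b} | --b--▸ s7
  s7 = 0 | 0 | (0 + (0 + 0 + b.0))\{b} | ∅
LTS(Q): 8 reachable states
  t0 = c.d.c.(0 | 0) | b.(0 + 0 + b.0)\{b} | --b--▸ t1, --c--▸ t2
  t1 = c.d.c.(0 | 0) | (0 + 0 + b.0)\{b} | --c--▸ t3
  t2 = d.c.(0 | 0) | b.(0 + 0 + b.0)\{b} | --b--▸ t3, --d--▸ t4
  t3 = d.c.(0 | 0) | (0 + 0 + b.0)\{b} | --d--▸ t5
  t4 = c.(0 | 0) | b.(0 + 0 + b.0)\{b} | --b--▸ t5, --c--▸ t6
  t5 = c.(0 | 0) | (0 + 0 + b.0)\{b} | --c--▸ t7
  t6 = 0 | 0 | b.(0 + 0 + b.0)\{b} | --b--▸ t7
  t7 = 0 | 0 | (0 + 0 + b.0)\{b} | ∅
Coarsest stable partition (strong bisimilarity classes):
  B0 = {s0, t0}
  B1 = {s2, t2}
  B2 = {s3, t3}
  B3 = {s5, t5}
  B4 = {s7, t7}
  B5 = {s4, t4}
  B6 = {s6, t6}
  B7 = {s1, t1}
s0 ∈ B0, t0 ∈ B0 → same block

YES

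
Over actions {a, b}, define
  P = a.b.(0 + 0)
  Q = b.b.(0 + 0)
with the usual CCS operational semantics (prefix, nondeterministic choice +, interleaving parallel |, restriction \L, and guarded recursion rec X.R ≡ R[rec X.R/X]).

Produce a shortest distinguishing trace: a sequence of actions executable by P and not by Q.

a

Reachable graph of P (3 states):
  m0 = a.b.(0 + 0) :: —a→ m1
  m1 = b.(0 + 0) :: —b→ m2
  m2 = 0 + 0 :: deadlocked
Reachable graph of Q (3 states):
  n0 = b.b.(0 + 0) :: —b→ n1
  n1 = b.(0 + 0) :: —b→ n2
  n2 = 0 + 0 :: deadlocked
Trace ⟨a⟩ through P, begin at {m0}:
  [1] a ⇒ {m1}
  — P admits the full trace.
Trace ⟨a⟩ through Q, begin at {n0}:
  [1] a ⇒ ∅ (Q stuck)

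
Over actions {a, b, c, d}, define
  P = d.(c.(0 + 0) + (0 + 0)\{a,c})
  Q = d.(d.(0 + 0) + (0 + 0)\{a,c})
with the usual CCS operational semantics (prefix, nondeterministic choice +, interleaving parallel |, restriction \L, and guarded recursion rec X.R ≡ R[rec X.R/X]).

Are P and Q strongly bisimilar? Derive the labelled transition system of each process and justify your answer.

P ≁ Q

Reachable graph of P (3 states):
  p0 = d.(c.(0 + 0) + (0 + 0)\{a,c}) | —d→ p1
  p1 = c.(0 + 0) + (0 + 0)\{a,c} | —c→ p2
  p2 = 0 + 0 | ·
Reachable graph of Q (3 states):
  q0 = d.(d.(0 + 0) + (0 + 0)\{a,c}) | —d→ q1
  q1 = d.(0 + 0) + (0 + 0)\{a,c} | —d→ q2
  q2 = 0 + 0 | ·
Bisimilarity quotient blocks:
  B0 = {p0}
  B1 = {p1}
  B2 = {p2, q2}
  B3 = {q0}
  B4 = {q1}
p0 ∈ B0, q0 ∈ B3 → different blocks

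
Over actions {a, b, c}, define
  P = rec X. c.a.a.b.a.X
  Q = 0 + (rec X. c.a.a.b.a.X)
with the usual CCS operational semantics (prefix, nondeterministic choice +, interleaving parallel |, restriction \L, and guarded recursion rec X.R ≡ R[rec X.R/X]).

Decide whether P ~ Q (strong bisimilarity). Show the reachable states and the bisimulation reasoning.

Reachable graph of P (5 states):
  s0 = rec X. c.a.a.b.a.X ⊢ -c-> s1
  s1 = a.a.b.a.(rec X. c.a.a.b.a.X) ⊢ -a-> s2
  s2 = a.b.a.(rec X. c.a.a.b.a.X) ⊢ -a-> s3
  s3 = b.a.(rec X. c.a.a.b.a.X) ⊢ -b-> s4
  s4 = a.(rec X. c.a.a.b.a.X) ⊢ -a-> s0
Reachable graph of Q (6 states):
  t0 = 0 + (rec X. c.a.a.b.a.X) ⊢ -c-> t1
  t1 = a.a.b.a.(rec X. c.a.a.b.a.X) ⊢ -a-> t2
  t2 = a.b.a.(rec X. c.a.a.b.a.X) ⊢ -a-> t3
  t3 = b.a.(rec X. c.a.a.b.a.X) ⊢ -b-> t4
  t4 = a.(rec X. c.a.a.b.a.X) ⊢ -a-> t5
  t5 = rec X. c.a.a.b.a.X ⊢ -c-> t1
Partition-refinement fixed point:
  B0 = {s0, t0, t5}
  B1 = {s1, t1}
  B2 = {s2, t2}
  B3 = {s3, t3}
  B4 = {s4, t4}
s0 ∈ B0, t0 ∈ B0 → same block

YES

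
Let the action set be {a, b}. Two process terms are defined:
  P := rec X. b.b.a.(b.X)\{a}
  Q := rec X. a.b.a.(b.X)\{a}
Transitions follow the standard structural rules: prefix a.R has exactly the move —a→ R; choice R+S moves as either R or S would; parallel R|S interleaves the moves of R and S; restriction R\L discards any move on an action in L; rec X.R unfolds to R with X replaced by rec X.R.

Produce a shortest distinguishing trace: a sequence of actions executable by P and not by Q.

b

LTS(P): 7 reachable states
  s0 = rec X. b.b.a.(b.X)\{a} :: -b-> s1
  s1 = b.a.(b.(rec X. b.b.a.(b.X)\{a}))\{a} :: -b-> s2
  s2 = a.(b.(rec X. b.b.a.(b.X)\{a}))\{a} :: -a-> s3
  s3 = (b.(rec X. b.b.a.(b.X)\{a}))\{a} :: -b-> s4
  s4 = (rec X. b.b.a.(b.X)\{a})\{a} :: -b-> s5
  s5 = (b.a.(b.(rec X. b.b.a.(b.X)\{a}))\{a})\{a} :: -b-> s6
  s6 = (a.(b.(rec X. b.b.a.(b.X)\{a}))\{a})\{a} :: (no moves)
LTS(Q): 5 reachable states
  t0 = rec X. a.b.a.(b.X)\{a} :: -a-> t1
  t1 = b.a.(b.(rec X. a.b.a.(b.X)\{a}))\{a} :: -b-> t2
  t2 = a.(b.(rec X. a.b.a.(b.X)\{a}))\{a} :: -a-> t3
  t3 = (b.(rec X. a.b.a.(b.X)\{a}))\{a} :: -b-> t4
  t4 = (rec X. a.b.a.(b.X)\{a})\{a} :: (no moves)
Trace ⟨b⟩ through P, begin at {s0}:
  [1] b ⇒ {s1}
  — P admits the full trace.
Trace ⟨b⟩ through Q, begin at {t0}:
  [1] b ⇒ ∅  — Q cannot continue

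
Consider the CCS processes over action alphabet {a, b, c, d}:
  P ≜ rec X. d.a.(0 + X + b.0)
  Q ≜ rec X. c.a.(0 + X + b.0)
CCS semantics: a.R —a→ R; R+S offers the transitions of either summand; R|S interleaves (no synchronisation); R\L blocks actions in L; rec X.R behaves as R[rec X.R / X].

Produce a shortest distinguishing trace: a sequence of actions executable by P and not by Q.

d

Reachable graph of P (4 states):
  s0 = rec X. d.a.(0 + X + b.0) ⊢ -d-> s1
  s1 = a.(0 + (rec X. d.a.(0 + X + b.0)) + b.0) ⊢ -a-> s2
  s2 = 0 + (rec X. d.a.(0 + X + b.0)) + b.0 ⊢ -b-> s3, -d-> s1
  s3 = 0 ⊢ stopped
Reachable graph of Q (4 states):
  t0 = rec X. c.a.(0 + X + b.0) ⊢ -c-> t1
  t1 = a.(0 + (rec X. c.a.(0 + X + b.0)) + b.0) ⊢ -a-> t2
  t2 = 0 + (rec X. c.a.(0 + X + b.0)) + b.0 ⊢ -b-> t3, -c-> t1
  t3 = 0 ⊢ stopped
Run σ = ⟨d⟩ on P: start {s0}
  [1] d ⇒ {s1}
  — P admits the full trace.
Run σ = ⟨d⟩ on Q: start {t0}
  [1] d ⇒ no successor for Q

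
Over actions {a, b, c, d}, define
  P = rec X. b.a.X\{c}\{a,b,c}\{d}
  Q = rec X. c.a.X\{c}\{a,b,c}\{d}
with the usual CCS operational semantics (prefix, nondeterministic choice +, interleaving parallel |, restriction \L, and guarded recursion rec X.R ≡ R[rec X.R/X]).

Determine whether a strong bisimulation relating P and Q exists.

P ≁ Q

LTS(P): 3 reachable states
  p0 = rec X. b.a.X\{c}\{a,b,c}\{d} has moves ··b··> p1
  p1 = a.(rec X. b.a.X\{c}\{a,b,c}\{d})\{c}\{a,b,c}\{d} has moves ··a··> p2
  p2 = (rec X. b.a.X\{c}\{a,b,c}\{d})\{c}\{a,b,c}\{d} has moves deadlocked
LTS(Q): 3 reachable states
  q0 = rec X. c.a.X\{c}\{a,b,c}\{d} has moves ··c··> q1
  q1 = a.(rec X. c.a.X\{c}\{a,b,c}\{d})\{c}\{a,b,c}\{d} has moves ··a··> q2
  q2 = (rec X. c.a.X\{c}\{a,b,c}\{d})\{c}\{a,b,c}\{d} has moves deadlocked
Partition-refinement fixed point:
  B0 = {p0}
  B1 = {p1, q1}
  B2 = {p2, q2}
  B3 = {q0}
p0 ∈ B0, q0 ∈ B3 → different blocks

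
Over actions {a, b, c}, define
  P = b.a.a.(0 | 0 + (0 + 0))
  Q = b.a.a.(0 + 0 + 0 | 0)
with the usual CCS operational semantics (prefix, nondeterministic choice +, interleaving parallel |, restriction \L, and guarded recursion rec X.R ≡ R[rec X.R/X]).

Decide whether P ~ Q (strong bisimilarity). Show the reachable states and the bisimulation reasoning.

Reachable graph of P (4 states):
  p0 = b.a.a.(0 | 0 + (0 + 0)) ⊢ -b-> p1
  p1 = a.a.(0 | 0 + (0 + 0)) ⊢ -a-> p2
  p2 = a.(0 | 0 + (0 + 0)) ⊢ -a-> p3
  p3 = 0 | 0 + (0 + 0) ⊢ ∅
Reachable graph of Q (4 states):
  q0 = b.a.a.(0 + 0 + 0 | 0) ⊢ -b-> q1
  q1 = a.a.(0 + 0 + 0 | 0) ⊢ -a-> q2
  q2 = a.(0 + 0 + 0 | 0) ⊢ -a-> q3
  q3 = 0 + 0 + 0 | 0 ⊢ ∅
Bisimilarity quotient blocks:
  B0 = {p0, q0}
  B1 = {p1, q1}
  B2 = {p2, q2}
  B3 = {p3, q3}
p0 ∈ B0, q0 ∈ B0 → same block

bisimilar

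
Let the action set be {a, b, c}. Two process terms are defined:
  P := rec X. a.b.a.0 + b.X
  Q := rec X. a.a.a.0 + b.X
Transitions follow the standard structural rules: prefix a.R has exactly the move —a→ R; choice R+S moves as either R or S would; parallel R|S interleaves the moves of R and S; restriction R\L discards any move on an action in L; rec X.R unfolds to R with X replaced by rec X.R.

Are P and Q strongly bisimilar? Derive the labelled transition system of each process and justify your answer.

LTS(P): 4 reachable states
  u0 = rec X. a.b.a.0 + b.X → -a-> u1, -b-> u0
  u1 = b.a.0 → -b-> u2
  u2 = a.0 → -a-> u3
  u3 = 0 → (no moves)
LTS(Q): 4 reachable states
  v0 = rec X. a.a.a.0 + b.X → -a-> v1, -b-> v0
  v1 = a.a.0 → -a-> v2
  v2 = a.0 → -a-> v3
  v3 = 0 → (no moves)
Partition-refinement fixed point:
  B0 = {u0}
  B1 = {u1}
  B2 = {u2, v2}
  B3 = {u3, v3}
  B4 = {v0}
  B5 = {v1}
u0 ∈ B0, v0 ∈ B4 → different blocks

NO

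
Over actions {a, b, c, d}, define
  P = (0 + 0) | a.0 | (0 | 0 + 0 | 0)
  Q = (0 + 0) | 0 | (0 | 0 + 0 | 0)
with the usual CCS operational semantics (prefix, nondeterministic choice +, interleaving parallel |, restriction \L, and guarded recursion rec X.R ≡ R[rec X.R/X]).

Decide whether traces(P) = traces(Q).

NO — witness ⟨a⟩

LTS(P): 2 reachable states
  s0 = (0 + 0) | a.0 | (0 | 0 + 0 | 0) | --a--▸ s1
  s1 = (0 + 0) | 0 | (0 | 0 + 0 | 0) | ·
LTS(Q): 1 reachable states
  t0 = (0 + 0) | 0 | (0 | 0 + 0 | 0) | ·
Executing a from P (initial set {s0}):
  step 1 (a): {s1}
  — P admits the full trace.
Executing a from Q (initial set {t0}):
  step 1 (a): ∅ (Q stuck)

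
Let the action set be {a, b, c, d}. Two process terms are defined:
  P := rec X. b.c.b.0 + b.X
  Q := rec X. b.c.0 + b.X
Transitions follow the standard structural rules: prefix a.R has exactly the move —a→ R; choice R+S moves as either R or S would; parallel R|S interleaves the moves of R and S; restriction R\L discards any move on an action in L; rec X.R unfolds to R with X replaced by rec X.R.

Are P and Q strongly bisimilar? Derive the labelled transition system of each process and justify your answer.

Reachable graph of P (4 states):
  m0 = rec X. b.c.b.0 + b.X → —b→ m0, —b→ m1
  m1 = c.b.0 → —c→ m2
  m2 = b.0 → —b→ m3
  m3 = 0 → deadlocked
Reachable graph of Q (3 states):
  n0 = rec X. b.c.0 + b.X → —b→ n0, —b→ n1
  n1 = c.0 → —c→ n2
  n2 = 0 → deadlocked
Partition-refinement fixed point:
  B0 = {m0}
  B1 = {m1}
  B2 = {m2}
  B3 = {m3, n2}
  B4 = {n0}
  B5 = {n1}
m0 ∈ B0, n0 ∈ B4 → different blocks

P ≁ Q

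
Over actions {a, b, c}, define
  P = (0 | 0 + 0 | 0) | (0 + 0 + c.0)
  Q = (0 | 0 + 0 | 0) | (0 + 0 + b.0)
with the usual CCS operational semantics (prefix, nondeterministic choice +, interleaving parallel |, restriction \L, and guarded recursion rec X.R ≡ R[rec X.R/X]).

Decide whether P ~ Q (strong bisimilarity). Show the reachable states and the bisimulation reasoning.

NO

P's transition system — 2 states:
  u0 = (0 | 0 + 0 | 0) | (0 + 0 + c.0) has moves =c=> u1
  u1 = (0 | 0 + 0 | 0) | 0 has moves (no moves)
Q's transition system — 2 states:
  v0 = (0 | 0 + 0 | 0) | (0 + 0 + b.0) has moves =b=> v1
  v1 = (0 | 0 + 0 | 0) | 0 has moves (no moves)
Bisimilarity quotient blocks:
  B0 = {u0}
  B1 = {u1, v1}
  B2 = {v0}
u0 ∈ B0, v0 ∈ B2 → different blocks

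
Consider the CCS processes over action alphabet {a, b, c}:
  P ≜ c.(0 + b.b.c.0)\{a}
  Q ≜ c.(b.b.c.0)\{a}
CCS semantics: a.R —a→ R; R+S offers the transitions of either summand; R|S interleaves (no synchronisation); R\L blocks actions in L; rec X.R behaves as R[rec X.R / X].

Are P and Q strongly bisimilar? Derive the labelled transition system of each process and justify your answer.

P's transition system — 5 states:
  m0 = c.(0 + b.b.c.0)\{a} :: =c=> m1
  m1 = (0 + b.b.c.0)\{a} :: =b=> m2
  m2 = (b.c.0)\{a} :: =b=> m3
  m3 = (c.0)\{a} :: =c=> m4
  m4 = 0\{a} :: (no moves)
Q's transition system — 5 states:
  n0 = c.(b.b.c.0)\{a} :: =c=> n1
  n1 = (b.b.c.0)\{a} :: =b=> n2
  n2 = (b.c.0)\{a} :: =b=> n3
  n3 = (c.0)\{a} :: =c=> n4
  n4 = 0\{a} :: (no moves)
Bisimilarity quotient blocks:
  B0 = {m0, n0}
  B1 = {m1, n1}
  B2 = {m2, n2}
  B3 = {m3, n3}
  B4 = {m4, n4}
m0 ∈ B0, n0 ∈ B0 → same block

YES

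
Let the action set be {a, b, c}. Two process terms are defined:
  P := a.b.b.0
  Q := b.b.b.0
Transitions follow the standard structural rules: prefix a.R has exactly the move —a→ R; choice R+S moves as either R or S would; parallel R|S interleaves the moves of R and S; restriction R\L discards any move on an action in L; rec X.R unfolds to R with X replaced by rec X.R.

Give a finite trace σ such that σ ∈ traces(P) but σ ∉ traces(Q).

a

Reachable graph of P (4 states):
  u0 = a.b.b.0 | -a-> u1
  u1 = b.b.0 | -b-> u2
  u2 = b.0 | -b-> u3
  u3 = 0 | ·
Reachable graph of Q (4 states):
  v0 = b.b.b.0 | -b-> v1
  v1 = b.b.0 | -b-> v2
  v2 = b.0 | -b-> v3
  v3 = 0 | ·
Run σ = ⟨a⟩ on P: start {u0}
  [1] a ⇒ {u1}
  P completes σ.
Run σ = ⟨a⟩ on Q: start {v0}
  [1] a ⇒ no successor for Q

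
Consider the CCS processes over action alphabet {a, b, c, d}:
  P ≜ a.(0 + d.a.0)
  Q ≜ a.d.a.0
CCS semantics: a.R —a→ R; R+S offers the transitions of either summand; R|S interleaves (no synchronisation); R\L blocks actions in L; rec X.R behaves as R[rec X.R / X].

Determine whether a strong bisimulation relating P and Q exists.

P's transition system — 4 states:
  s0 = a.(0 + d.a.0) :: —a→ s1
  s1 = 0 + d.a.0 :: —d→ s2
  s2 = a.0 :: —a→ s3
  s3 = 0 :: (no moves)
Q's transition system — 4 states:
  t0 = a.d.a.0 :: —a→ t1
  t1 = d.a.0 :: —d→ t2
  t2 = a.0 :: —a→ t3
  t3 = 0 :: (no moves)
Partition-refinement fixed point:
  B0 = {s0, t0}
  B1 = {s1, t1}
  B2 = {s2, t2}
  B3 = {s3, t3}
s0 ∈ B0, t0 ∈ B0 → same block

bisimilar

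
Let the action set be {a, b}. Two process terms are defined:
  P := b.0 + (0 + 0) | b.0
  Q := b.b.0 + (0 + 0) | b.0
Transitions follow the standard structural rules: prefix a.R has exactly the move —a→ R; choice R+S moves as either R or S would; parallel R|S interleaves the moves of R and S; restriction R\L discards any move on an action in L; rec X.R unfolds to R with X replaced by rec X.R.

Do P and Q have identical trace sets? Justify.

NO — witness ⟨bb⟩

Reachable graph of P (3 states):
  u0 = b.0 + (0 + 0) | b.0 has moves -b-> u1, -b-> u2
  u1 = (0 + 0) | 0 has moves (no moves)
  u2 = 0 has moves (no moves)
Reachable graph of Q (4 states):
  v0 = b.b.0 + (0 + 0) | b.0 has moves -b-> v1, -b-> v2
  v1 = (0 + 0) | 0 has moves (no moves)
  v2 = b.0 has moves -b-> v3
  v3 = 0 has moves (no moves)
Executing bb from Q (initial set {v0}):
  [1] b ⇒ {v1, v2}
  [2] b ⇒ {v3}
  ✓ Q
Executing bb from P (initial set {u0}):
  [1] b ⇒ {u1, u2}
  [2] b ⇒ no successor for P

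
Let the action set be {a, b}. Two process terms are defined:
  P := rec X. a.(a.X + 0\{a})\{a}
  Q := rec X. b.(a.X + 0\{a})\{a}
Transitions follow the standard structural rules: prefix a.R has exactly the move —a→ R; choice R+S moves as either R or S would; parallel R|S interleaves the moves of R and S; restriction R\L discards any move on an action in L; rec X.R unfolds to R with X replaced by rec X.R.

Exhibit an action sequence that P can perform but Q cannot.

a

P's transition system — 2 states:
  u0 = rec X. a.(a.X + 0\{a})\{a} :: --a--▸ u1
  u1 = (a.(rec X. a.(a.X + 0\{a})\{a}) + 0\{a})\{a} :: deadlocked
Q's transition system — 2 states:
  v0 = rec X. b.(a.X + 0\{a})\{a} :: --b--▸ v1
  v1 = (a.(rec X. b.(a.X + 0\{a})\{a}) + 0\{a})\{a} :: deadlocked
Executing a from P (initial set {u0}):
  after a @ step 1: {u1}
  — P admits the full trace.
Executing a from Q (initial set {v0}):
  after a @ step 1: ∅  — Q cannot continue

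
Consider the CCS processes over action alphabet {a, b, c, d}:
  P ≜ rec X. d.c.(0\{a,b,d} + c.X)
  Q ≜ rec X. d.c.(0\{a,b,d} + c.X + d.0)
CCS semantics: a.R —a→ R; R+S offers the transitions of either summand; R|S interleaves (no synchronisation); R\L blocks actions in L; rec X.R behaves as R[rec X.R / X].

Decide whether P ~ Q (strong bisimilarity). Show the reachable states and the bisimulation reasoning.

NO

LTS(P): 3 reachable states
  p0 = rec X. d.c.(0\{a,b,d} + c.X) → —d→ p1
  p1 = c.(0\{a,b,d} + c.(rec X. d.c.(0\{a,b,d} + c.X))) → —c→ p2
  p2 = 0\{a,b,d} + c.(rec X. d.c.(0\{a,b,d} + c.X)) → —c→ p0
LTS(Q): 4 reachable states
  q0 = rec X. d.c.(0\{a,b,d} + c.X + d.0) → —d→ q1
  q1 = c.(0\{a,b,d} + c.(rec X. d.c.(0\{a,b,d} + c.X + d.0)) + d.0) → —c→ q2
  q2 = 0\{a,b,d} + c.(rec X. d.c.(0\{a,b,d} + c.X + d.0)) + d.0 → —c→ q0, —d→ q3
  q3 = 0 → ·
Coarsest stable partition (strong bisimilarity classes):
  B0 = {p0}
  B1 = {p1}
  B2 = {p2}
  B3 = {q0}
  B4 = {q1}
  B5 = {q2}
  B6 = {q3}
p0 ∈ B0, q0 ∈ B3 → different blocks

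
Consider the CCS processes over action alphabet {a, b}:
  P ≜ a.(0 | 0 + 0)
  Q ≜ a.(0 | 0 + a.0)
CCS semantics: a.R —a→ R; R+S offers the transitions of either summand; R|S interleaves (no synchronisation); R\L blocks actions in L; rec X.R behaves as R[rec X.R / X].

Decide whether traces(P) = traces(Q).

traces(P) ≠ traces(Q) — witness ⟨aa⟩

LTS(P): 2 reachable states
  s0 = a.(0 | 0 + 0) ⊢ --a--▸ s1
  s1 = 0 | 0 + 0 ⊢ (no moves)
LTS(Q): 3 reachable states
  t0 = a.(0 | 0 + a.0) ⊢ --a--▸ t1
  t1 = 0 | 0 + a.0 ⊢ --a--▸ t2
  t2 = 0 ⊢ (no moves)
Trace ⟨aa⟩ through Q, begin at {t0}:
  step 1 (a): {t1}
  step 2 (a): {t2}
  Q completes σ.
Trace ⟨aa⟩ through P, begin at {s0}:
  step 1 (a): {s1}
  step 2 (a): no successor for P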